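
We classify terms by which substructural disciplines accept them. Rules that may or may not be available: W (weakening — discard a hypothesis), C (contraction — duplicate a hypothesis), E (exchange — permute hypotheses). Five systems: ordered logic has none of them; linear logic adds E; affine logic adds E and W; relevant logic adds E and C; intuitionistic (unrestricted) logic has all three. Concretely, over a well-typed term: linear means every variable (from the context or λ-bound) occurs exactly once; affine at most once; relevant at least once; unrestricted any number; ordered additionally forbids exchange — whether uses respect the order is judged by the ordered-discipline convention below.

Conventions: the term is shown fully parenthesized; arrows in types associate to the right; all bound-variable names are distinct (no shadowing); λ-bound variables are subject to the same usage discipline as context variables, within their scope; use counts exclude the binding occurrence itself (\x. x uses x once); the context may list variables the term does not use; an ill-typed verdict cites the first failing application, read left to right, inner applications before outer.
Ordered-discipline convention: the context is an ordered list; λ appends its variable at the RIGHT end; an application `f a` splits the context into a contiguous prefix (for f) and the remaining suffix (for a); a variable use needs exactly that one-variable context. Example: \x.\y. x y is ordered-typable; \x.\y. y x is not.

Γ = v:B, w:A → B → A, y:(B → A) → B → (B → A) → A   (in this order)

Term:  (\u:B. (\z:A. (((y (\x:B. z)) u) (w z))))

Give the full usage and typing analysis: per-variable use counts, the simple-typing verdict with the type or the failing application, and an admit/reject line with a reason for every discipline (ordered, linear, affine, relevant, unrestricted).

variable uses: v: 0×; w: 1×; y: 1×; u [bound]: 1×; z [bound]: 2×; x [bound]: 0×
uses in reading order: y, z, u, w, z
typing: ✓ — B → A → A
ordered: ✗, needs contraction — z ×2; needs weakening: v, x unused
linear: ✗, needs contraction — z ×2; needs weakening: v, x unused
affine: ✗, needs contraction — z ×2
relevant: ✗, needs weakening: v, x unused
unrestricted: ✓, type-checks (B → A → A) and nothing is barred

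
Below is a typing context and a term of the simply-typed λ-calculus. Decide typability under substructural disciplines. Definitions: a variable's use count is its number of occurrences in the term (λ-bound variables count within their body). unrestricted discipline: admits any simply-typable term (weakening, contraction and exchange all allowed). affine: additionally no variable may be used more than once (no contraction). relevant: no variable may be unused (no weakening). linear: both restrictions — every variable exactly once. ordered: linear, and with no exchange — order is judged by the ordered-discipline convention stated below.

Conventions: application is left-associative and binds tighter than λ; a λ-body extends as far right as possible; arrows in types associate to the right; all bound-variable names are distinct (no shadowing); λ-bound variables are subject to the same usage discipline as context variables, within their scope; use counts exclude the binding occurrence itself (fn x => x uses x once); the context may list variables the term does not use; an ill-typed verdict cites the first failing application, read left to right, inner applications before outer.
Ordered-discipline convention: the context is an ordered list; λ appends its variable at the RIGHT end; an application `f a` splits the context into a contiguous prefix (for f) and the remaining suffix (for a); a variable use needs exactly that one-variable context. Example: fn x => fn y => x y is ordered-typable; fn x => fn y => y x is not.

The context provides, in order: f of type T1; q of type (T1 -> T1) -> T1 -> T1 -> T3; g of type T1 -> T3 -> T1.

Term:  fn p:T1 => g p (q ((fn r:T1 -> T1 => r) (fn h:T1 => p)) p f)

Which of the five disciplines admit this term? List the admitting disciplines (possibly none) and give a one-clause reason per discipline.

admitted in: unrestricted
variable uses: f: 1×, q: 1×, g: 1×, p (λ-bound): 3×, r (λ-bound): 1×, h (λ-bound): 0×
left-to-right use order: g, p, q, r, p, p, f
typing: well-typed at T1 -> T1
ordered: ✗ — p ×3 used more than once (contraction); unused: h — weakening required
linear: ✗ — p ×3 used more than once (contraction); unused: h — weakening required
affine: ✗ — p ×3 used more than once (contraction)
relevant: ✗ — unused: h — weakening required
unrestricted: ✓ — simply typable at T1 -> T1; W, C, E all held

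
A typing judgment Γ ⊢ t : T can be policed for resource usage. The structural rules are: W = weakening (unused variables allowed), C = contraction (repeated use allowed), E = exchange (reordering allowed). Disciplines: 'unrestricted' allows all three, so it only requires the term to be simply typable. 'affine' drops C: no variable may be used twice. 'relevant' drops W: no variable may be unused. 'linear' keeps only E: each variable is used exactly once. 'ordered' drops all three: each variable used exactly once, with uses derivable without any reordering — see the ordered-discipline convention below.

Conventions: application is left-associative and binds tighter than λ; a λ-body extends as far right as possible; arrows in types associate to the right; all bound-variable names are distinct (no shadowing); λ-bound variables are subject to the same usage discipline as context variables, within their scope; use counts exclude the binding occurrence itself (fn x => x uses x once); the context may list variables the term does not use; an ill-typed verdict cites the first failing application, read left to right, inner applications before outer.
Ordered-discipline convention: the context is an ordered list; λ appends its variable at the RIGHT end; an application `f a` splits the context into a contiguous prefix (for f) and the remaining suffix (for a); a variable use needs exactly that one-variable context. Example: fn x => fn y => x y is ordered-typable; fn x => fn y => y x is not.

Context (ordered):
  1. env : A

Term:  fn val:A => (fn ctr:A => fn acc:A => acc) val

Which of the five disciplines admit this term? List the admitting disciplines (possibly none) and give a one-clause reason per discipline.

admitted by: affine, unrestricted
variable uses: env=0; val (bound)=1; ctr (bound)=0; acc (bound)=1
left-to-right use order: acc, val
typing: well-typed — term : A -> A -> A
ordered ✗ (unused: env, ctr — weakening required)
linear ✗ (unused: env, ctr — weakening required)
affine ✓ (no duplicate uses among env, val, ctr, acc)
relevant ✗ (unused: env, ctr — weakening required)
unrestricted ✓ (simply typable at A -> A -> A; W, C, E all held)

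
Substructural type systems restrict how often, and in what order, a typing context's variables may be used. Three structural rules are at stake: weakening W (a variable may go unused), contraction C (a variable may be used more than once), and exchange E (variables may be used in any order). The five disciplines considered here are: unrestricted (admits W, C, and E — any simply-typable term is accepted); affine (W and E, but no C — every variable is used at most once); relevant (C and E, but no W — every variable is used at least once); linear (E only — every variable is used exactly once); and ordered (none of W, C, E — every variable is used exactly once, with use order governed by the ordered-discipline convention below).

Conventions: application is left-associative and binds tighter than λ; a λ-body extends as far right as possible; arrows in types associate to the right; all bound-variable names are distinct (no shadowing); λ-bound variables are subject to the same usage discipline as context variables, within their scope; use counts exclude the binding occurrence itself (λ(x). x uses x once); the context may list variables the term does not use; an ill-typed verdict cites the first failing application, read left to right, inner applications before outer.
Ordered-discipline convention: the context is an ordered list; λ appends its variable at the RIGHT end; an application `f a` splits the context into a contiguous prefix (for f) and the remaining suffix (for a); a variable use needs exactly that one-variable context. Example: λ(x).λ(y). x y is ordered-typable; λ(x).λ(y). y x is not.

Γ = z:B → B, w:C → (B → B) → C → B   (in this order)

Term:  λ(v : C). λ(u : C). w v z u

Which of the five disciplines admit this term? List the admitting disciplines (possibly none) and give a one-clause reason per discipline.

admitted by: linear, affine, relevant, unrestricted
counts: z: 1, w: 1, v (λ-bound): 1, u (λ-bound): 1
order of uses: w, v, z, u
typing: well-typed at C → C → B
ordered: ✗ — needs exchange: uses follow w, v, z, u
linear: ✓ — exactly-once usage across z, w, v, u
affine: ✓ — no duplicate uses among z, w, v, u
relevant: ✓ — z, w, v, u: all used, weakening unneeded
unrestricted: ✓ — type-checks (C → C → B) and nothing is barred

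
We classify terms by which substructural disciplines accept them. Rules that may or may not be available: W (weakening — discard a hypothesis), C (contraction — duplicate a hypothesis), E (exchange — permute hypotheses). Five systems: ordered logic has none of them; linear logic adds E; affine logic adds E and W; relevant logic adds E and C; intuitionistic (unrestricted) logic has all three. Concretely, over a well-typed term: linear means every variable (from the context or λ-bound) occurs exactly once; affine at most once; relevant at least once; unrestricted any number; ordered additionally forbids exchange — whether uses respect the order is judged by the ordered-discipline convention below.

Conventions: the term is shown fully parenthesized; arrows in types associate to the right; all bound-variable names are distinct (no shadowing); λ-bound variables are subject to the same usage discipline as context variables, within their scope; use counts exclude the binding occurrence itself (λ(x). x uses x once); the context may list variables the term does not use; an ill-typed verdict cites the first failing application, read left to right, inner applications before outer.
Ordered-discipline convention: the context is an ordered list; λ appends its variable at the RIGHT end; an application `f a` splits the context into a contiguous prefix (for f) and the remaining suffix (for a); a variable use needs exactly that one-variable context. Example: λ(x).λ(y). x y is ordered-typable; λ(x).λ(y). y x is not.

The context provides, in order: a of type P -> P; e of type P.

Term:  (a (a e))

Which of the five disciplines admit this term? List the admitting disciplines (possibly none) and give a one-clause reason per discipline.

admitting disciplines: relevant, unrestricted
usage: a: 2, e: 1
left-to-right use order: a, a, e
typing: well-typed — term : P
ordered ✗ (needs contraction — a ×2)
linear ✗ (needs contraction — a ×2)
affine ✗ (needs contraction — a ×2)
relevant ✓ (a, e: all used, weakening unneeded)
unrestricted ✓ (well-typed at P; no restrictions here)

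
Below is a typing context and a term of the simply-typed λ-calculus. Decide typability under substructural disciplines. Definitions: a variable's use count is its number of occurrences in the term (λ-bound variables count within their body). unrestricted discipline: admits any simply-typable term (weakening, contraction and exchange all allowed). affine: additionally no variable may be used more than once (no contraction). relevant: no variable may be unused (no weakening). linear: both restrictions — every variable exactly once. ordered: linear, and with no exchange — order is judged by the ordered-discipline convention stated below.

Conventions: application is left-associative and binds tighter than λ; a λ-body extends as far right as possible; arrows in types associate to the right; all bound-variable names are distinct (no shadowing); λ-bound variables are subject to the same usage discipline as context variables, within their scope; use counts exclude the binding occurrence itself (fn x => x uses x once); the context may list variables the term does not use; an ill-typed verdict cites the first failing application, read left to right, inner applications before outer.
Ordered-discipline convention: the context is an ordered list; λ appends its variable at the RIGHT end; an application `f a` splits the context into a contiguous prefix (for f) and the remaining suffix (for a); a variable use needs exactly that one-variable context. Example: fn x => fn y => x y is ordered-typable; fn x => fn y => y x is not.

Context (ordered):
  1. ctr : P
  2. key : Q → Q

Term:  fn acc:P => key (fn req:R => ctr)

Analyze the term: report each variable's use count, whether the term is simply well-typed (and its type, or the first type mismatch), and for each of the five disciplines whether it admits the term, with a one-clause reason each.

variable uses: ctr: 1, key: 1, acc [bound]: 0, req [bound]: 0
uses in reading order: key, ctr
typing: ill-typed: argument of type R → P where Q is required
ordered ✗ (the type mismatch rejects it)
linear ✗ (not simply typable)
affine ✗ (fails simple typing)
relevant ✗ (a type mismatch blocks all five)
unrestricted ✗ (the type mismatch rejects it)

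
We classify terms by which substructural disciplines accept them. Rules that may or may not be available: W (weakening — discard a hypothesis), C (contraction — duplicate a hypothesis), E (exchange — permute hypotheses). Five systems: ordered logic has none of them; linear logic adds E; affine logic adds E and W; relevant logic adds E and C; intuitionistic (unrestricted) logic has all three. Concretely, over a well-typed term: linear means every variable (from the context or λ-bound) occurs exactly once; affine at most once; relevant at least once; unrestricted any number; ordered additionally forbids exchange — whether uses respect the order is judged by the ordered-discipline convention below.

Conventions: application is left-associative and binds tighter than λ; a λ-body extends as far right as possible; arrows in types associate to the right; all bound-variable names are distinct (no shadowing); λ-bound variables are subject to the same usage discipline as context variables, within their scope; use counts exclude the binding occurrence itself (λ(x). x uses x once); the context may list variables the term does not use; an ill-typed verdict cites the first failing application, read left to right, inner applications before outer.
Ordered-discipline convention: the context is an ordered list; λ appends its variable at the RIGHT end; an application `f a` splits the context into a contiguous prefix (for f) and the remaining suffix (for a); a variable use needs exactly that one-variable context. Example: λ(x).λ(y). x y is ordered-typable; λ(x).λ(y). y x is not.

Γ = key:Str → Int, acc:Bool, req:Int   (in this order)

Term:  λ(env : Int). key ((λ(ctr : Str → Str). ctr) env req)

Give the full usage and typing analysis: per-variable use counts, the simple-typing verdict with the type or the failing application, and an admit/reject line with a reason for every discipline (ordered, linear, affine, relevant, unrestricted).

counts: key: 1, acc: 0, req: 1, env (bound): 1, ctr (bound): 1
use order (left to right): key, ctr, env, req
typing: ill-typed: an argument Int mismatches the expected Str → Str
ordered: ✗ — the type mismatch rejects it
linear: ✗ — not simply typable
affine: ✗ — fails simple typing
relevant: ✗ — a type mismatch blocks all five
unrestricted: ✗ — the type mismatch rejects it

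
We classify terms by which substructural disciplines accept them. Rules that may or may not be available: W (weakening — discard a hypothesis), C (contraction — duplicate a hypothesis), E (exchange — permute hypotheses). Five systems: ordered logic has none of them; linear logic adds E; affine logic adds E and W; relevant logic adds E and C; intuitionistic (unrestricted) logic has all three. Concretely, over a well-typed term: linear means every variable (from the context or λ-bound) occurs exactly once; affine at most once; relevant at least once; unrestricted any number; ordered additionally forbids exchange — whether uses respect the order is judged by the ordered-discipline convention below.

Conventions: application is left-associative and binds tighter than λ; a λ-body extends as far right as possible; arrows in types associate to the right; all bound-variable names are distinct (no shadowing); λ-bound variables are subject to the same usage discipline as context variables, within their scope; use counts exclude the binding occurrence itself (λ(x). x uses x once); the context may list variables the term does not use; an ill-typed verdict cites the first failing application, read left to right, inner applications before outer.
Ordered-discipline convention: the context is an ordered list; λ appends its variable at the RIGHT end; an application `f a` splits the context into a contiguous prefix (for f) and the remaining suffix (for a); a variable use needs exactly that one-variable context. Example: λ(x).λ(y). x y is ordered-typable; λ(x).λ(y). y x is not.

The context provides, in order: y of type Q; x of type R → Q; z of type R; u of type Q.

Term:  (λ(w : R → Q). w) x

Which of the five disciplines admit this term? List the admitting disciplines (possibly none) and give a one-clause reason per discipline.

admitted by: affine, unrestricted
use counts: y=0; x=1; z=0; u=0; w (λ-bound)=1
uses in reading order: w, x
typing: the term checks, with type R → Q
ordered: ✗ — needs weakening: y, z, u unused
linear: ✗ — needs weakening: y, z, u unused
affine: ✓ — no duplicate uses among y, x, z, u, w
relevant: ✗ — needs weakening: y, z, u unused
unrestricted: ✓ — typability at R → Q is all that's needed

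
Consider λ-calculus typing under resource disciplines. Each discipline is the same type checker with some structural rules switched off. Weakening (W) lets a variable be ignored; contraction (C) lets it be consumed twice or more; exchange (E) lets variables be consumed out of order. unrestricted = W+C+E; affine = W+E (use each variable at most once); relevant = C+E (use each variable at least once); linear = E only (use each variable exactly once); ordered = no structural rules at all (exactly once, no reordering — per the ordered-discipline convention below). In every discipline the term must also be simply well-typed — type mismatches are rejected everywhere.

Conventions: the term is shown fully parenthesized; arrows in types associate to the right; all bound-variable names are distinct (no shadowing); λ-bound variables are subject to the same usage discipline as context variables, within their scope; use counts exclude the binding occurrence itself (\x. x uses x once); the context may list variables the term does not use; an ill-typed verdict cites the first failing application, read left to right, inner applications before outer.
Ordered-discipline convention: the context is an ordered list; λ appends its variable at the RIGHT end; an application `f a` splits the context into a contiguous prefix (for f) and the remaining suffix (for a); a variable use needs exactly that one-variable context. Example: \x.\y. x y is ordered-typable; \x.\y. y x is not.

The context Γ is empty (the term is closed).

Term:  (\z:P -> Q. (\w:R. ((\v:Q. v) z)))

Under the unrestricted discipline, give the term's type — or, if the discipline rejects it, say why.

not well-typed under unrestricted — a type mismatch blocks all five
counts: z (bound): 1×, w (bound): 0×, v (bound): 1×
left-to-right use order: v, z
typing: ill-typed: an application expects Q but receives P -> Q
across the five disciplines: ordered ✗, linear ✗, affine ✗, relevant ✗, unrestricted ✗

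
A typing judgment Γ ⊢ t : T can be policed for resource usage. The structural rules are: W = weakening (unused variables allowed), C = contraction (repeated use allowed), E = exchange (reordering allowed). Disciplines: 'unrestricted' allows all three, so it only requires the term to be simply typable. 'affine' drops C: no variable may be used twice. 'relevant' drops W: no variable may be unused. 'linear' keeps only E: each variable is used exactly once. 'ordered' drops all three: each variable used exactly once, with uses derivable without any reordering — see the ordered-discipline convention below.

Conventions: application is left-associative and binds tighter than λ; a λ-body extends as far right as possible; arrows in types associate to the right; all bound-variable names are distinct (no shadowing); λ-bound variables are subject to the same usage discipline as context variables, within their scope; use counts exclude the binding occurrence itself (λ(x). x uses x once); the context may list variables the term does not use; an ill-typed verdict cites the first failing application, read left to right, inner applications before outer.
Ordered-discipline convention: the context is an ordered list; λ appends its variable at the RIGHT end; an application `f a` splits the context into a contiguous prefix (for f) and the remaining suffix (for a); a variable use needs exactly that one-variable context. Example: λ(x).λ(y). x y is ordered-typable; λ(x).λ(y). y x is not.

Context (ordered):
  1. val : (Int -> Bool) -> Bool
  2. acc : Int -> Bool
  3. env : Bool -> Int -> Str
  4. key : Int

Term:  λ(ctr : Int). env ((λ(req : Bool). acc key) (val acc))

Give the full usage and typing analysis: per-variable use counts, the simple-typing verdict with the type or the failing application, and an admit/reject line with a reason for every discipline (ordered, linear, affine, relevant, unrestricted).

counts: val=1; acc=2; env=1; key=1; ctr (λ-bound)=0; req (λ-bound)=0
left-to-right use order: env, acc, key, val, acc
typing: well-typed at Int -> Int -> Str
ordered: ✗, repeated use of acc ×2; unused: ctr, req — weakening required
linear: ✗, repeated use of acc ×2; unused: ctr, req — weakening required
affine: ✗, repeated use of acc ×2
relevant: ✗, unused: ctr, req — weakening required
unrestricted: ✓, type-checks (Int -> Int -> Str) and nothing is barred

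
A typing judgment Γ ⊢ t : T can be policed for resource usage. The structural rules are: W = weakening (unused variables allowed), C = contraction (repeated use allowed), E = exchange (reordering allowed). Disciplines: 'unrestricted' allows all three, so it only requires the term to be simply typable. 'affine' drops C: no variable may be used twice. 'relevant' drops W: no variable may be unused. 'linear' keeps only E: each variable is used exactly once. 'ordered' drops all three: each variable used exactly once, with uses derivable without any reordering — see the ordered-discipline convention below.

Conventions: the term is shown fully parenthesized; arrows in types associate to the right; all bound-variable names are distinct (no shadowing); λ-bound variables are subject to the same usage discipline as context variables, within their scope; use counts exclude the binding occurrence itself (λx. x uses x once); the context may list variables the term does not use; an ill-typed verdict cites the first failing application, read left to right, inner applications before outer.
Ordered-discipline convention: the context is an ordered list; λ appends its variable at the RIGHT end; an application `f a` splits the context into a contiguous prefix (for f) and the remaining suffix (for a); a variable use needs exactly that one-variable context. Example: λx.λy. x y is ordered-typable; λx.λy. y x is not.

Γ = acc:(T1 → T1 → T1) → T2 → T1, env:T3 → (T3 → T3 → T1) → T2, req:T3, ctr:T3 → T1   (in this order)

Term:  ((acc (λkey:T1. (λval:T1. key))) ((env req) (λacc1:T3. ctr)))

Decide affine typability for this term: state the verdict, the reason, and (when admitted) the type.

yes — none of acc, env, req, ctr, key, val, acc1 used more than once; term : T1
counts: acc ×1; env ×1; req ×1; ctr ×1; key (bound) ×1; val (bound) ×0; acc1 (bound) ×0
use order (left to right): acc, key, env, req, ctr
typing: well-typed at T1
all disciplines: ordered ✗, linear ✗, affine ✓, relevant ✗, unrestricted ✓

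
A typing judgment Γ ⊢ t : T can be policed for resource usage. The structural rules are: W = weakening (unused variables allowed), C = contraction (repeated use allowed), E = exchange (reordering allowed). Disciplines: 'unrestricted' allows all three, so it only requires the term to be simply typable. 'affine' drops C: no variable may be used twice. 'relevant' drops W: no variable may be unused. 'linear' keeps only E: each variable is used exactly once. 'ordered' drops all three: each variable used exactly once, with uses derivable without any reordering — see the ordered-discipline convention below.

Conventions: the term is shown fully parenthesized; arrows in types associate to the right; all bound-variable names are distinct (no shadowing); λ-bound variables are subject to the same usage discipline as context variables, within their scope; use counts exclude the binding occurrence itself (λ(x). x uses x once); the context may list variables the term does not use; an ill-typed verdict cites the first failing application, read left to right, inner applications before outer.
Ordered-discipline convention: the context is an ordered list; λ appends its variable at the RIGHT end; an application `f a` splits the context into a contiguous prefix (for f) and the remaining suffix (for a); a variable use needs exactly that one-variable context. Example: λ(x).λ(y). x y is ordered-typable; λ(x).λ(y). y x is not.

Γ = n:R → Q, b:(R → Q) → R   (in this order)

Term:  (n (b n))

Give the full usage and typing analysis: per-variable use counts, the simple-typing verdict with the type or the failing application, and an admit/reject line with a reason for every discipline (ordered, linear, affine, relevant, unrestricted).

use counts: n=2, b=1
uses in reading order: n, b, n
typing: well-typed at Q
ordered: ✗ — uses contraction: n ×2
linear: ✗ — uses contraction: n ×2
affine: ✗ — uses contraction: n ×2
relevant: ✓ — at least one use each (n, b)
unrestricted: ✓ — typability at Q is all that's needed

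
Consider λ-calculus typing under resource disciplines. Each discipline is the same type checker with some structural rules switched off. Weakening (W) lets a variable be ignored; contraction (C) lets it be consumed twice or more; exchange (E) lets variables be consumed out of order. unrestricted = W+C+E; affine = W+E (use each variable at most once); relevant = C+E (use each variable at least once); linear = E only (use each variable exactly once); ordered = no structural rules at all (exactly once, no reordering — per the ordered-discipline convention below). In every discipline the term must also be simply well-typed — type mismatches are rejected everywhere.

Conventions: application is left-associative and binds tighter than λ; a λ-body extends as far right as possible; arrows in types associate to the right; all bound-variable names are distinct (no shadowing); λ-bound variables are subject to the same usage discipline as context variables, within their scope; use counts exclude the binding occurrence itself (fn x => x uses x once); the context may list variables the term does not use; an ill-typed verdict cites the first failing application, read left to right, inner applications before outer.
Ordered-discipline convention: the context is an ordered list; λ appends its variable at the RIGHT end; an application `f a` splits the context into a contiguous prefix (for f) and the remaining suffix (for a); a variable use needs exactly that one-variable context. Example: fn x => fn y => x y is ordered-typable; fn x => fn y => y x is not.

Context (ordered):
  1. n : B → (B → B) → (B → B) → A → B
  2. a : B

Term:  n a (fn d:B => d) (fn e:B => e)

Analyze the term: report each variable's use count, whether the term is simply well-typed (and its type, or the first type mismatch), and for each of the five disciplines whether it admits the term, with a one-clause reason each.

usage: n ×1, a ×1, d (λ-bound) ×1, e (λ-bound) ×1
use order (left to right): n, a, d, e
typing: the term checks, with type A → B
ordered: ✓, n, a, d, e once each; derivable with no W/C/E
linear: ✓, single use per variable (n, a, d, e)
affine: ✓, n, a, d, e: no repeats, contraction unneeded
relevant: ✓, n, a, d, e: all used, weakening unneeded
unrestricted: ✓, well-typed at A → B; no restrictions here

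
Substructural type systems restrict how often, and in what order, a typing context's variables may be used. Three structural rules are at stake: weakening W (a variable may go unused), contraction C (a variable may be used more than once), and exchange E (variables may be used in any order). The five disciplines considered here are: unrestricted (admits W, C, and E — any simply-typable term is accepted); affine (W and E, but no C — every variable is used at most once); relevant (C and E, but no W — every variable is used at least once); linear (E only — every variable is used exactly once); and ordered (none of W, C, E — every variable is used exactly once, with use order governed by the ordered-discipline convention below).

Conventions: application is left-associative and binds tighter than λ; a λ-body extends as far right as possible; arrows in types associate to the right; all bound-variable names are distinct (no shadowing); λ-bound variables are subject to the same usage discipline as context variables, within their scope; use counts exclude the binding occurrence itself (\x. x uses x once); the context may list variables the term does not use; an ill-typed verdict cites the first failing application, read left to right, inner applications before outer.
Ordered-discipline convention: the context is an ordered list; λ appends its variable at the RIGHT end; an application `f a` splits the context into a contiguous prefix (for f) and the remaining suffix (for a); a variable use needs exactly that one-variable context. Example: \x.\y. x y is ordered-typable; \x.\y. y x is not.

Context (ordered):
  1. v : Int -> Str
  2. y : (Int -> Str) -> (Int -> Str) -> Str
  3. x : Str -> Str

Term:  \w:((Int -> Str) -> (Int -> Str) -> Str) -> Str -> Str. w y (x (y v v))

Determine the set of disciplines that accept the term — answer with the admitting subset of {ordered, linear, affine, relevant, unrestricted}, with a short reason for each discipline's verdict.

admitting disciplines: relevant, unrestricted
use counts: v=2, y=2, x=1, w (λ-bound)=1
uses in reading order: w, y, x, y, v, v
typing: well-typed at (((Int -> Str) -> (Int -> Str) -> Str) -> Str -> Str) -> Str
ordered: ✗, v ×2, y ×2 used more than once (contraction)
linear: ✗, v ×2, y ×2 used more than once (contraction)
affine: ✗, v ×2, y ×2 used more than once (contraction)
relevant: ✓, at least one use each (v, y, x, w)
unrestricted: ✓, simply typable at (((Int -> Str) -> (Int -> Str) -> Str) -> Str -> Str) -> Str; W, C, E all held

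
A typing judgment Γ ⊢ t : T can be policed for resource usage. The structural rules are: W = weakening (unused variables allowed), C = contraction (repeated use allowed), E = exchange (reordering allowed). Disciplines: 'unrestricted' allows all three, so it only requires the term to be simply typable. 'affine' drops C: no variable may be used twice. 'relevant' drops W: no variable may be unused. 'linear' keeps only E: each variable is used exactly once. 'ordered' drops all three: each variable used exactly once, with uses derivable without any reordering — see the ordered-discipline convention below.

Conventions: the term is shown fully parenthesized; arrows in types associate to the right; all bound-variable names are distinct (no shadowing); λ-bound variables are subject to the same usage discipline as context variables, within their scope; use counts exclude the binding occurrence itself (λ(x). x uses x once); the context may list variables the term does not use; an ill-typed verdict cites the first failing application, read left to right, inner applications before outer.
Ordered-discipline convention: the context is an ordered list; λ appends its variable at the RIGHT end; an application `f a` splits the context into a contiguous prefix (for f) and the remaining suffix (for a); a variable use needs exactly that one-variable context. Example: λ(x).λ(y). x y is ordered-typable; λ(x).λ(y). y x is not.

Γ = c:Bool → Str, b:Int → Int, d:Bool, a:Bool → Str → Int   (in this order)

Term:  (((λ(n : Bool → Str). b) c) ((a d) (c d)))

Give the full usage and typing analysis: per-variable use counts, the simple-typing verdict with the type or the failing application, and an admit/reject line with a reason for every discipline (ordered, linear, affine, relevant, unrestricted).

use counts: c=2; b=1; d=2; a=1; n [bound]=0
uses in reading order: b, c, a, d, c, d
typing: well-typed — term : Int
ordered: ✗, repeated use of c ×2, d ×2; n left unused
linear: ✗, repeated use of c ×2, d ×2; n left unused
affine: ✗, repeated use of c ×2, d ×2
relevant: ✗, n left unused
unrestricted: ✓, simply typable at Int; W, C, E all held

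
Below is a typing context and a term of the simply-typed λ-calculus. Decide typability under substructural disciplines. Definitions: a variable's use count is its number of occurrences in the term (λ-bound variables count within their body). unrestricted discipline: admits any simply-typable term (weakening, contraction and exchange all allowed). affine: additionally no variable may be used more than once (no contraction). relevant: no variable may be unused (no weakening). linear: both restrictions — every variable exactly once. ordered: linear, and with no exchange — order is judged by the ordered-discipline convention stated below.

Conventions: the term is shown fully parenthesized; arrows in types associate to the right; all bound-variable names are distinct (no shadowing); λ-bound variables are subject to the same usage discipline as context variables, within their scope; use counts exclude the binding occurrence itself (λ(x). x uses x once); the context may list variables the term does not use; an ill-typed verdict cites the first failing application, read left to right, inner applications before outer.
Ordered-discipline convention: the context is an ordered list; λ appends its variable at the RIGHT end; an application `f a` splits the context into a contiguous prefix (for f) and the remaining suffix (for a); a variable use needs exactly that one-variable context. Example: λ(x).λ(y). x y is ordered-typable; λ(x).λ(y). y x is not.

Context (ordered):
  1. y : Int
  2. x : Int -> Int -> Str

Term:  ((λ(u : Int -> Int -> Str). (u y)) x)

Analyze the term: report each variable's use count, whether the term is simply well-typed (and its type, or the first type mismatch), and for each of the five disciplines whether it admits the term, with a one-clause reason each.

use counts: y: 1×; x: 1×; u [bound]: 1×
order of uses: u, y, x
typing: well-typed — term : Int -> Str
ordered ✗ (no contiguous prefix/suffix split fits u, y, x)
linear ✓ (each of y, x, u used exactly once)
affine ✓ (at most one use each (y, x, u))
relevant ✓ (none of y, x, u goes unused)
unrestricted ✓ (type-checks (Int -> Str) and nothing is barred)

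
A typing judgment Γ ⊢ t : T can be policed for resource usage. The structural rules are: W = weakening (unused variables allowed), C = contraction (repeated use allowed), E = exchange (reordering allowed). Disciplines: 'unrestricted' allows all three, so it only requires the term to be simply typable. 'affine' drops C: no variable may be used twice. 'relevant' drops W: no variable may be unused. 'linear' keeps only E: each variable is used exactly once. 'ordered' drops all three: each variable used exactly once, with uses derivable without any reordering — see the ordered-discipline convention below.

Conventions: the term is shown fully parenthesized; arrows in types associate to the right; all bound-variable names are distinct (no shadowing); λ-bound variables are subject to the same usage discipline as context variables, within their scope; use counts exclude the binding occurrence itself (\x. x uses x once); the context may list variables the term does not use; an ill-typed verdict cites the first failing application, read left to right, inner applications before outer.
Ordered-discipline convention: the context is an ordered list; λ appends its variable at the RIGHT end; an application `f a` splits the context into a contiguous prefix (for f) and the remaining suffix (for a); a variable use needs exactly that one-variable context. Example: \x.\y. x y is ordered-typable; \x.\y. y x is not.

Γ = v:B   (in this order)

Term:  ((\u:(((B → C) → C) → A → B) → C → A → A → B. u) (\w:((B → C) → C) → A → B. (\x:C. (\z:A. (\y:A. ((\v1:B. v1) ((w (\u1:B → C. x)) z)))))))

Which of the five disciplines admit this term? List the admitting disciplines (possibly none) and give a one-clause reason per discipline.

admitted in: affine, unrestricted
counts: v ×0, u [bound] ×1, w [bound] ×1, x [bound] ×1, z [bound] ×1, y [bound] ×0, v1 [bound] ×1, u1 [bound] ×0
left-to-right use order: u, v1, w, x, z
typing: well-typed — term : (((B → C) → C) → A → B) → C → A → A → B
ordered: ✗ — v, y, u1 left unused
linear: ✗ — v, y, u1 left unused
affine: ✓ — at most one use each (v, u, w, x, z, y, v1, u1)
relevant: ✗ — v, y, u1 left unused
unrestricted: ✓ — well-typed at (((B → C) → C) → A → B) → C → A → A → B; no restrictions here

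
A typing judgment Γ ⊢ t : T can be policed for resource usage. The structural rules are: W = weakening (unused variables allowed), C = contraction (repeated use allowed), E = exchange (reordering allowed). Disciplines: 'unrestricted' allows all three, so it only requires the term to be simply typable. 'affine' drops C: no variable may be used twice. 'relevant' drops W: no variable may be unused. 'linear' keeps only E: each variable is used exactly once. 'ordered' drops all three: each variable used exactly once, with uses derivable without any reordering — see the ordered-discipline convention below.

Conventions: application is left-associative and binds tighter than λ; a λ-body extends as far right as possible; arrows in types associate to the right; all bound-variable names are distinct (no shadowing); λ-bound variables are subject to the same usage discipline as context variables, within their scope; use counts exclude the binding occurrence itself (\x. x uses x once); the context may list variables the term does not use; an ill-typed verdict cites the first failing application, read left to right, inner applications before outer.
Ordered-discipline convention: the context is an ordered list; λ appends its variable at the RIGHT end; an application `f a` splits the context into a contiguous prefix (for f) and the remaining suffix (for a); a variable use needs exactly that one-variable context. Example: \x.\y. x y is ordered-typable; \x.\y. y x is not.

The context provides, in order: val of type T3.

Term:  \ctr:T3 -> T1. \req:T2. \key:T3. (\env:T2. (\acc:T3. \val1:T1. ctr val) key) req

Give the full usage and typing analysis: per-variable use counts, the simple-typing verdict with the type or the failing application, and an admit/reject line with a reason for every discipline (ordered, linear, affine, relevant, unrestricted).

usage: val=1, ctr (bound)=1, req (bound)=1, key (bound)=1, env (bound)=0, acc (bound)=0, val1 (bound)=0
uses in reading order: ctr, val, key, req
typing: well-typed — term : (T3 -> T1) -> T2 -> T3 -> T1 -> T1
ordered: ✗ — env, acc, val1 never used (weakening)
linear: ✗ — env, acc, val1 never used (weakening)
affine: ✓ — none of val, ctr, req, key, env, acc, val1 used more than once
relevant: ✗ — env, acc, val1 never used (weakening)
unrestricted: ✓ — well-typed at (T3 -> T1) -> T2 -> T3 -> T1 -> T1; no restrictions here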